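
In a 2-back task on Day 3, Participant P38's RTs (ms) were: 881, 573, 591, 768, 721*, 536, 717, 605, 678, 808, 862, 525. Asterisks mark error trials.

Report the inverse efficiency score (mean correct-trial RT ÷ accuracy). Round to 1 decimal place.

Correct trials (n=11): 881, 573, 591, 768, 536, 717, 605, 678, 808, 862, 525
Mean correct RT = 7544/11 = 685.8182 ms
Proportion correct = 11/12
IES = 685.8182 / (11/12) = 748.165 ms

748.2 ms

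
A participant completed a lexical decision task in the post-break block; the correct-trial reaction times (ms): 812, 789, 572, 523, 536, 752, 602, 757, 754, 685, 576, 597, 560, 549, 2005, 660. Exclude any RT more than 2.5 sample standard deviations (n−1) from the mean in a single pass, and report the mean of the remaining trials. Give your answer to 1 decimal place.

648.3 ms

n = 16, ΣRT = 11729, M = 733.062
Σ(x−M)² = 1869292.94; s = √(1869292.94/15) = 353.015
Cutoffs: 733.062 ± 2.5·353.015 → [-149.5, 1615.6]
Outside: 2005 → excluded.
Retained (n=15): Σ = 9724, mean = 9724/15 = 648.267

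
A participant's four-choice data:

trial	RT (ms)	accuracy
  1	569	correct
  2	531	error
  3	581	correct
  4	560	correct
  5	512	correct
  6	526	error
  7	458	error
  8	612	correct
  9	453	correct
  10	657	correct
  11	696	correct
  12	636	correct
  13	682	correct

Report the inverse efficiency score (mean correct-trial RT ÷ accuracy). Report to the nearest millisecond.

Correct trials (n=10): 569, 581, 560, 512, 612, 453, 657, 696, 636, 682
Mean correct RT = 5958/10 = 595.8000 ms
Proportion correct = 10/13
IES = 595.8000 / (10/13) = 774.540 ms

775 ms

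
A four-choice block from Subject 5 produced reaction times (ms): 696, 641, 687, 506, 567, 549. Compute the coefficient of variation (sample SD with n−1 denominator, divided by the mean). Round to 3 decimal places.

n = 6, Σ = 3646, M = 607.6667
Σ(x−M)² = 30639.333; s = √(30639.333/5) = 78.2807
CV = 78.2807 / 607.6667 = 0.12882

0.129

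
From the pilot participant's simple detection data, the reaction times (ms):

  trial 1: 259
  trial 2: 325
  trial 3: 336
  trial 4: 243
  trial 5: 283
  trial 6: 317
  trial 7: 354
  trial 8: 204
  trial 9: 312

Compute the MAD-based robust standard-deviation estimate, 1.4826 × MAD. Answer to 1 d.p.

Sorted: 204, 243, 259, 283, 312, 317, 325, 336, 354 → median = 312
|x − 312| sorted: 0, 5, 13, 24, 29, 42, 53, 69, 108 → MAD = 29
Robust SD ≈ 1.4826 × 29 = 42.995

43.0 ms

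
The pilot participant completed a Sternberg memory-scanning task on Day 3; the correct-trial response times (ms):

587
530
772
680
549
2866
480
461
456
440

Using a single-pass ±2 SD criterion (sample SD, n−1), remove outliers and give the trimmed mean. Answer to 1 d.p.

550.6 ms

n = 10, ΣRT = 7821, M = 782.100
Σ(x−M)² = 4926862.90; s = √(4926862.90/9) = 739.885
Cutoffs: 782.100 ± 2·739.885 → [-697.7, 2261.9]
Outside: 2866 → excluded.
Retained (n=9): Σ = 4955, mean = 4955/9 = 550.556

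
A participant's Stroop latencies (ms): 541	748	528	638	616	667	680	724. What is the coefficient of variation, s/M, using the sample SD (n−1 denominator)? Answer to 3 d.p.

0.123

n = 8, Σ = 5142, M = 642.7500
Σ(x−M)² = 43913.500; s = √(43913.500/7) = 79.2045
CV = 79.2045 / 642.7500 = 0.12323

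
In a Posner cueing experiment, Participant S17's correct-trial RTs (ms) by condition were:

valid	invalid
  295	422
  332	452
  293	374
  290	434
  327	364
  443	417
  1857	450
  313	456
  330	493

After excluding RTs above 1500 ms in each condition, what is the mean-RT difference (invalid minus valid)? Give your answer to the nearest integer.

101 ms

valid: exclude 1857
M(valid) = 2623/8 = 327.875
M(invalid) = 3862/9 = 429.111
Difference = 429.111 − 327.875 = 101.236 ms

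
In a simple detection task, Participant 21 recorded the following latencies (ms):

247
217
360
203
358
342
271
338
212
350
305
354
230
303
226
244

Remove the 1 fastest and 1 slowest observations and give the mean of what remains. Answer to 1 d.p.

Sorted: 203, 212, 217, 226, 230, 244, 247, 271, 303, 305, 338, 342, 350, 354, 358, 360
Drop lowest 1 (203) and highest 1 (360)
Remaining (n=14): Σ = 3997, mean = 3997/14 = 285.500

285.5 ms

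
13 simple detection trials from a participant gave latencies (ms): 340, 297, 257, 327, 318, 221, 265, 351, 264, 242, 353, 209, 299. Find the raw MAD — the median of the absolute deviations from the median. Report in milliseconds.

40 ms

Sorted: 209, 221, 242, 257, 264, 265, 297, 299, 318, 327, 340, 351, 353 → median = 297
|x − 297|: 43, 0, 40, 30, 21, 76, 32, 54, 33, 55, 56, 88, 2
Sorted deviations: 0, 2, 21, 30, 32, 33, 40, 43, 54, 55, 56, 76, 88 → MAD = 40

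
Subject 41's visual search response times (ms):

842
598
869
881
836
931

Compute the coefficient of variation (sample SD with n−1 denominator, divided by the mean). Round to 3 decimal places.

n = 6, Σ = 4957, M = 826.1667
Σ(x−M)² = 68238.833; s = √(68238.833/5) = 116.8237
CV = 116.8237 / 826.1667 = 0.14140

0.141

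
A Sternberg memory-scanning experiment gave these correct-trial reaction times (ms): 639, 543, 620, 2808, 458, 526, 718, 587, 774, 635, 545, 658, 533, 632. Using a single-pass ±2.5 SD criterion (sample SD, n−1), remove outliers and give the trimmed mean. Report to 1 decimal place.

n = 14, ΣRT = 10676, M = 762.571
Σ(x−M)² = 4593557.43; s = √(4593557.43/13) = 594.433
Cutoffs: 762.571 ± 2.5·594.433 → [-723.5, 2248.7]
Outside: 2808 → excluded.
Retained (n=13): Σ = 7868, mean = 7868/13 = 605.231

605.2 ms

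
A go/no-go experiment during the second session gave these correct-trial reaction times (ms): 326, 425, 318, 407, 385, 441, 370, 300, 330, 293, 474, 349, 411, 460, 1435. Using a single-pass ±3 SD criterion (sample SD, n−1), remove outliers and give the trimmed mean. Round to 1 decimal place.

377.8 ms

n = 15, ΣRT = 6724, M = 448.267
Σ(x−M)² = 1090106.93; s = √(1090106.93/14) = 279.043
Cutoffs: 448.267 ± 3·279.043 → [-388.9, 1285.4]
Outside: 1435 → excluded.
Retained (n=14): Σ = 5289, mean = 5289/14 = 377.786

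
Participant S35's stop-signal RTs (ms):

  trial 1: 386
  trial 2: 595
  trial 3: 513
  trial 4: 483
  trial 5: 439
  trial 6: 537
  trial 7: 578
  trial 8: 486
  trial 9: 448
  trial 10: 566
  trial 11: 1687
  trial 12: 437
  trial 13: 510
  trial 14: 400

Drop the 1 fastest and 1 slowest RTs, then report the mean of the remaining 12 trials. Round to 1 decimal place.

499.3 ms

Sorted: 386, 400, 437, 439, 448, 483, 486, 510, 513, 537, 566, 578, 595, 1687
Drop lowest 1 (386) and highest 1 (1687)
Remaining (n=12): Σ = 5992, mean = 5992/12 = 499.333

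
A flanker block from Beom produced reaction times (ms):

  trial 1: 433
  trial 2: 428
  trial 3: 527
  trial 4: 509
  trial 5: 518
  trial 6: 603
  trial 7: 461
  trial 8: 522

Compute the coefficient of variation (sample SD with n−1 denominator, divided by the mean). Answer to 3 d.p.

n = 8, Σ = 4001, M = 500.1250
Σ(x−M)² = 23420.875; s = √(23420.875/7) = 57.8432
CV = 57.8432 / 500.1250 = 0.11566

0.116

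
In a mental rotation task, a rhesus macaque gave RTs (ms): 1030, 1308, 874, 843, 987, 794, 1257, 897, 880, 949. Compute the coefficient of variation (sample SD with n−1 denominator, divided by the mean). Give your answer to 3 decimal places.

0.176

n = 10, Σ = 9819, M = 981.9000
Σ(x−M)² = 269276.900; s = √(269276.900/9) = 172.9730
CV = 172.9730 / 981.9000 = 0.17616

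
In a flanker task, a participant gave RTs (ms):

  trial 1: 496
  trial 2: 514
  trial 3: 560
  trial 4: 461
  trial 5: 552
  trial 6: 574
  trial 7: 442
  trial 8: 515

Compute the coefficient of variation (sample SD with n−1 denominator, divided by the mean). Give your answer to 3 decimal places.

n = 8, Σ = 4114, M = 514.2500
Σ(x−M)² = 15477.500; s = √(15477.500/7) = 47.0220
CV = 47.0220 / 514.2500 = 0.09144

0.091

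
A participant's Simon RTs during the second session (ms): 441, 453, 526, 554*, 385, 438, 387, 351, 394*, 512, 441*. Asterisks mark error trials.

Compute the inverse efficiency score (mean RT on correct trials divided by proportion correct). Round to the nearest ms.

Correct trials (n=8): 441, 453, 526, 385, 438, 387, 351, 512
Mean correct RT = 3493/8 = 436.6250 ms
Proportion correct = 8/11
IES = 436.6250 / (8/11) = 600.359 ms

600 ms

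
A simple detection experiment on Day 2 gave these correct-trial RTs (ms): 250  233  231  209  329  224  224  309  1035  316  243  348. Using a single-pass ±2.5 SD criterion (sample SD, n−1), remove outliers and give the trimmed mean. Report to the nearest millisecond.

265 ms

n = 12, ΣRT = 3951, M = 329.250
Σ(x−M)² = 568272.25; s = √(568272.25/11) = 227.291
Cutoffs: 329.250 ± 2.5·227.291 → [-239.0, 897.5]
Outside: 1035 → excluded.
Retained (n=11): Σ = 2916, mean = 2916/11 = 265.091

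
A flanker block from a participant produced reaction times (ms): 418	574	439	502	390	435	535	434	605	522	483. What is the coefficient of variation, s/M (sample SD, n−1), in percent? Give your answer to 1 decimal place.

14.2%

n = 11, Σ = 5337, M = 485.1818
Σ(x−M)² = 47213.636; s = √(47213.636/10) = 68.7122
CV = 68.7122 / 485.1818 = 0.14162 = 14.162%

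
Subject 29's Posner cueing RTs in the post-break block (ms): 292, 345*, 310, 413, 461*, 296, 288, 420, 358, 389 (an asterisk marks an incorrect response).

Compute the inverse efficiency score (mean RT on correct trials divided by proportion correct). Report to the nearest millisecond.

Correct trials (n=8): 292, 310, 413, 296, 288, 420, 358, 389
Mean correct RT = 2766/8 = 345.7500 ms
Proportion correct = 8/10
IES = 345.7500 / (8/10) = 432.188 ms

432 ms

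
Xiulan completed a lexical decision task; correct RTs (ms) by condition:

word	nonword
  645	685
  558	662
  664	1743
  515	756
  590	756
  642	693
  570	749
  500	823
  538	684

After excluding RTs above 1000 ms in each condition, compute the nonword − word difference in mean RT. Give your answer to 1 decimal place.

145.8 ms

nonword: exclude 1743
M(word) = 5222/9 = 580.222
M(nonword) = 5808/8 = 726.000
Difference = 726.000 − 580.222 = 145.778 ms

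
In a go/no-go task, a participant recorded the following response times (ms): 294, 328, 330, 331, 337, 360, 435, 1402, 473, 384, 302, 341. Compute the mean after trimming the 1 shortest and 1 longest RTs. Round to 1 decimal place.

Sorted: 294, 302, 328, 330, 331, 337, 341, 360, 384, 435, 473, 1402
Drop lowest 1 (294) and highest 1 (1402)
Remaining (n=10): Σ = 3621, mean = 3621/10 = 362.100

362.1 ms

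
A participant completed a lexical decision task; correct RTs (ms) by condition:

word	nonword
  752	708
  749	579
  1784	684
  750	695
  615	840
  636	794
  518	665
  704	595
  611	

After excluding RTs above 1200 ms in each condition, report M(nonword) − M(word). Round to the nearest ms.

28 ms

word: exclude 1784
M(word) = 5335/8 = 666.875
M(nonword) = 5560/8 = 695.000
Difference = 695.000 − 666.875 = 28.125 ms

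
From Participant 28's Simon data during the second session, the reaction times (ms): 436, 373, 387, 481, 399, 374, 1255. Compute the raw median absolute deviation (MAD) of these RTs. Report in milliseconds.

26 ms

Sorted: 373, 374, 387, 399, 436, 481, 1255 → median = 399
|x − 399|: 37, 26, 12, 82, 0, 25, 856
Sorted deviations: 0, 12, 25, 26, 37, 82, 856 → MAD = 26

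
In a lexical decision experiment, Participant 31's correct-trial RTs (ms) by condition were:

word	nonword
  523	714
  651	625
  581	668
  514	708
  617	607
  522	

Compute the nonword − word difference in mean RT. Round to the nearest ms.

M(word) = 3408/6 = 568.000
M(nonword) = 3322/5 = 664.400
Difference = 664.400 − 568.000 = 96.400 ms

96 ms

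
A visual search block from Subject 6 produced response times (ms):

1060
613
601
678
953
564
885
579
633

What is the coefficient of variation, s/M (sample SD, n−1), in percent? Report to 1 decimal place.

25.4%

n = 9, Σ = 6566, M = 729.5556
Σ(x−M)² = 275452.222; s = √(275452.222/8) = 185.5573
CV = 185.5573 / 729.5556 = 0.25434 = 25.434%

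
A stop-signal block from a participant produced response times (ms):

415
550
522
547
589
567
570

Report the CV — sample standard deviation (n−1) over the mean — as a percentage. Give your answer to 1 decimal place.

10.8%

n = 7, Σ = 3760, M = 537.1429
Σ(x−M)² = 20070.857; s = √(20070.857/6) = 57.8372
CV = 57.8372 / 537.1429 = 0.10768 = 10.768%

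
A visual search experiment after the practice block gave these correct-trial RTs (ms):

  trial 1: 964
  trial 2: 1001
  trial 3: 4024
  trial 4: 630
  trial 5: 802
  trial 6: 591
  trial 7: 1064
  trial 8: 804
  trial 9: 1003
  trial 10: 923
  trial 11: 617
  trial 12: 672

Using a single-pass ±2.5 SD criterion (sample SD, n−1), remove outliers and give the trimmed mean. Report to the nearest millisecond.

825 ms

n = 12, ΣRT = 13095, M = 1091.250
Σ(x−M)² = 9692062.25; s = √(9692062.25/11) = 938.667
Cutoffs: 1091.250 ± 2.5·938.667 → [-1255.4, 3437.9]
Outside: 4024 → excluded.
Retained (n=11): Σ = 9071, mean = 9071/11 = 824.636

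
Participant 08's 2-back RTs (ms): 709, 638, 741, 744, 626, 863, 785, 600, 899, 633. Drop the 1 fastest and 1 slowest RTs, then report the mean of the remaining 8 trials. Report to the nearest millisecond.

717 ms

Sorted: 600, 626, 633, 638, 709, 741, 744, 785, 863, 899
Drop lowest 1 (600) and highest 1 (899)
Remaining (n=8): Σ = 5739, mean = 5739/8 = 717.375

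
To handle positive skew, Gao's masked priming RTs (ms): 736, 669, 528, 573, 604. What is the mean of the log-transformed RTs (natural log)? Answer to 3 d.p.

6.426

ln(RT): 6.6012, 6.5058, 6.2691, 6.3509, 6.4036
Σ ln(RT) = 32.1306
Mean = 32.1306/5 = 6.42611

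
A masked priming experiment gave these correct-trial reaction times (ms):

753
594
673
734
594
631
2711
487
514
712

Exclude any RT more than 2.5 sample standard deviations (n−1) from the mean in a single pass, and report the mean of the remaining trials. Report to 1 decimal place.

632.4 ms

n = 10, ΣRT = 8403, M = 840.300
Σ(x−M)² = 3959316.10; s = √(3959316.10/9) = 663.268
Cutoffs: 840.300 ± 2.5·663.268 → [-817.9, 2498.5]
Outside: 2711 → excluded.
Retained (n=9): Σ = 5692, mean = 5692/9 = 632.444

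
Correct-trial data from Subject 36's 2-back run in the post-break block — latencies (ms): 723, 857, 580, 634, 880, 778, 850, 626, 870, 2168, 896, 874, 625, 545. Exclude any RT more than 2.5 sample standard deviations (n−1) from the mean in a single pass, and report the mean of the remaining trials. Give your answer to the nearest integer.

749 ms

n = 14, ΣRT = 11906, M = 850.429
Σ(x−M)² = 2075857.43; s = √(2075857.43/13) = 399.601
Cutoffs: 850.429 ± 2.5·399.601 → [-148.6, 1849.4]
Outside: 2168 → excluded.
Retained (n=13): Σ = 9738, mean = 9738/13 = 749.077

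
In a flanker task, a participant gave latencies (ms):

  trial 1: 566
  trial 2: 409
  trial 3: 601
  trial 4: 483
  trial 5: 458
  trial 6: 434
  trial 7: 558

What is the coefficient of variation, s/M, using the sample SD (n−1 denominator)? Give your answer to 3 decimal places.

0.147

n = 7, Σ = 3509, M = 501.2857
Σ(x−M)² = 32599.429; s = √(32599.429/6) = 73.7105
CV = 73.7105 / 501.2857 = 0.14704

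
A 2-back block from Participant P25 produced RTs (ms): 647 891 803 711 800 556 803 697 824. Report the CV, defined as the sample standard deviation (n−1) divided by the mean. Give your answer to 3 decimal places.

n = 9, Σ = 6732, M = 748.0000
Σ(x−M)² = 86014.000; s = √(86014.000/8) = 103.6906
CV = 103.6906 / 748.0000 = 0.13862

0.139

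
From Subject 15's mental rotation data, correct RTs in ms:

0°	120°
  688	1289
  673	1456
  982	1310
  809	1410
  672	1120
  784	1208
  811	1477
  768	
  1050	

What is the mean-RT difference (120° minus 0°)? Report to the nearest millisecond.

520 ms

M(0°) = 7237/9 = 804.111
M(120°) = 9270/7 = 1324.286
Difference = 1324.286 − 804.111 = 520.175 ms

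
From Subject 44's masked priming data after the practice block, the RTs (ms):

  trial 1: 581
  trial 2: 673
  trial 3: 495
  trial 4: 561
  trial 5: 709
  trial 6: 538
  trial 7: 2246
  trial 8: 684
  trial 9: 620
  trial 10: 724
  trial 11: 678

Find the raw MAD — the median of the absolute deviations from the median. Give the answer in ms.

Sorted: 495, 538, 561, 581, 620, 673, 678, 684, 709, 724, 2246 → median = 673
|x − 673|: 92, 0, 178, 112, 36, 135, 1573, 11, 53, 51, 5
Sorted deviations: 0, 5, 11, 36, 51, 53, 92, 112, 135, 178, 1573 → MAD = 53

53 ms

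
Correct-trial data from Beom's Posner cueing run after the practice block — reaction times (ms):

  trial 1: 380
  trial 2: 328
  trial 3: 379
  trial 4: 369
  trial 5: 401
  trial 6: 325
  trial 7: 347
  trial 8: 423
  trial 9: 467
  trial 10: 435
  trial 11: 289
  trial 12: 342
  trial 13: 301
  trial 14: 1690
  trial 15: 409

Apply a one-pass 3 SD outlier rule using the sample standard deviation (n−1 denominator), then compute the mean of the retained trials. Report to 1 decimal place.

371.1 ms

n = 15, ΣRT = 6885, M = 459.000
Σ(x−M)² = 1659116.00; s = √(1659116.00/14) = 344.250
Cutoffs: 459.000 ± 3·344.250 → [-573.8, 1491.8]
Outside: 1690 → excluded.
Retained (n=14): Σ = 5195, mean = 5195/14 = 371.071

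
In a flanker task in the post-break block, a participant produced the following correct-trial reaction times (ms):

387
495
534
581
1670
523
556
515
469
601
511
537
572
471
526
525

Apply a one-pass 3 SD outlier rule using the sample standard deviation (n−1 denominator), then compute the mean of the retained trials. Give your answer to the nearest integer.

520 ms

n = 16, ΣRT = 9473, M = 592.062
Σ(x−M)² = 1277670.94; s = √(1277670.94/15) = 291.853
Cutoffs: 592.062 ± 3·291.853 → [-283.5, 1467.6]
Outside: 1670 → excluded.
Retained (n=15): Σ = 7803, mean = 7803/15 = 520.200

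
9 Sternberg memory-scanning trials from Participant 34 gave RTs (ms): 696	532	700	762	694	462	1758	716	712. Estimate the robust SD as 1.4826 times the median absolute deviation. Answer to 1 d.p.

23.7 ms

Sorted: 462, 532, 694, 696, 700, 712, 716, 762, 1758 → median = 700
|x − 700| sorted: 0, 4, 6, 12, 16, 62, 168, 238, 1058 → MAD = 16
Robust SD ≈ 1.4826 × 16 = 23.722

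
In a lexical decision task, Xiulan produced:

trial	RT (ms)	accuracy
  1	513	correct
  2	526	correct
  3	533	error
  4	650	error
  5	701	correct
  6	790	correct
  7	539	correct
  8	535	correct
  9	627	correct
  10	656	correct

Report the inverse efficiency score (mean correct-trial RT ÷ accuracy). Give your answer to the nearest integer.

Correct trials (n=8): 513, 526, 701, 790, 539, 535, 627, 656
Mean correct RT = 4887/8 = 610.8750 ms
Proportion correct = 8/10
IES = 610.8750 / (8/10) = 763.594 ms

764 ms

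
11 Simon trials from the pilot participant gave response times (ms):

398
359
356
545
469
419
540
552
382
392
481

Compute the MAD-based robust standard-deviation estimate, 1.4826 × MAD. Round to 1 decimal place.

89.0 ms

Sorted: 356, 359, 382, 392, 398, 419, 469, 481, 540, 545, 552 → median = 419
|x − 419| sorted: 0, 21, 27, 37, 50, 60, 62, 63, 121, 126, 133 → MAD = 60
Robust SD ≈ 1.4826 × 60 = 88.956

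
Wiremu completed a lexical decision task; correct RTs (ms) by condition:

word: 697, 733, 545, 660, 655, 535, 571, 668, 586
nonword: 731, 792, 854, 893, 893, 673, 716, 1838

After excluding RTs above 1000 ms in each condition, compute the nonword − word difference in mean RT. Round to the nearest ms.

nonword: exclude 1838
M(word) = 5650/9 = 627.778
M(nonword) = 5552/7 = 793.143
Difference = 793.143 − 627.778 = 165.365 ms

165 ms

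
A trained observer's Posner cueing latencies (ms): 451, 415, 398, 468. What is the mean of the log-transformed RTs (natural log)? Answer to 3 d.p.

ln(RT): 6.1115, 6.0283, 5.9865, 6.1485
Σ ln(RT) = 24.2747
Mean = 24.2747/4 = 6.06867

6.069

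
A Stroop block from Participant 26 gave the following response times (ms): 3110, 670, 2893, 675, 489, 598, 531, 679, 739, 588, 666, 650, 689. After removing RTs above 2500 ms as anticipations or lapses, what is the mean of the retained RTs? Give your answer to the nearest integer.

Excluded: 2893, 3110
Retained (n=11): Σ = 6974
Mean = 6974/11 = 634.0000

634 ms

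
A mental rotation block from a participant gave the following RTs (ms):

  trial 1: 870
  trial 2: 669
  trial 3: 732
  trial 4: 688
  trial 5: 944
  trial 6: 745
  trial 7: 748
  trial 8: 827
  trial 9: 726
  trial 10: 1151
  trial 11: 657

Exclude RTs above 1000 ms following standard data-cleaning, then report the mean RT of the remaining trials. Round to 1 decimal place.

Excluded: 1151
Retained (n=10): Σ = 7606
Mean = 7606/10 = 760.6000

760.6 ms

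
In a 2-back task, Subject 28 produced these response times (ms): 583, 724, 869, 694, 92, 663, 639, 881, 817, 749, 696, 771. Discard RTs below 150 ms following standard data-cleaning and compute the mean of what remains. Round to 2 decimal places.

735.09 ms

Excluded: 92
Retained (n=11): Σ = 8086
Mean = 8086/11 = 735.0909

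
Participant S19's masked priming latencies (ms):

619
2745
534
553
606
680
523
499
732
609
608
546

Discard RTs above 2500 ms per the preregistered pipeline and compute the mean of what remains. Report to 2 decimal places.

591.73 ms

Excluded: 2745
Retained (n=11): Σ = 6509
Mean = 6509/11 = 591.7273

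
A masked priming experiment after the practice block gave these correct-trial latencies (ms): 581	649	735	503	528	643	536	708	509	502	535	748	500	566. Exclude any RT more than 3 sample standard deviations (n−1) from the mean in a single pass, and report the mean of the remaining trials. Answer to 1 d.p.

588.8 ms

n = 14, ΣRT = 8243, M = 588.786
Σ(x−M)² = 106598.36; s = √(106598.36/13) = 90.553
Cutoffs: 588.786 ± 3·90.553 → [317.1, 860.4]
No RTs fall outside the cutoffs; all 14 retained. Mean = 8243/14 = 588.786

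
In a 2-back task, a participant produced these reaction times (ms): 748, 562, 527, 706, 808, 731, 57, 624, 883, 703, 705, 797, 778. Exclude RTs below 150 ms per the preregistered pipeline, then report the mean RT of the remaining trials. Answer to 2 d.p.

Excluded: 57
Retained (n=12): Σ = 8572
Mean = 8572/12 = 714.3333

714.33 ms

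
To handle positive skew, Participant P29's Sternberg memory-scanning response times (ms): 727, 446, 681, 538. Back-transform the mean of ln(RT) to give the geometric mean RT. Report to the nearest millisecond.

ln(RT): 6.5889, 6.1003, 6.5236, 6.2879
Mean ln(RT) = 25.5007/4 = 6.37517
Geometric mean = exp(6.37517) = 587.08 ms

587 ms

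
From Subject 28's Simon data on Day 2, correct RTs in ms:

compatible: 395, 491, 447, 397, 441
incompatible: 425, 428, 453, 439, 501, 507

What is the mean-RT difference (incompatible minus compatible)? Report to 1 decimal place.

24.6 ms

M(compatible) = 2171/5 = 434.200
M(incompatible) = 2753/6 = 458.833
Difference = 458.833 − 434.200 = 24.633 ms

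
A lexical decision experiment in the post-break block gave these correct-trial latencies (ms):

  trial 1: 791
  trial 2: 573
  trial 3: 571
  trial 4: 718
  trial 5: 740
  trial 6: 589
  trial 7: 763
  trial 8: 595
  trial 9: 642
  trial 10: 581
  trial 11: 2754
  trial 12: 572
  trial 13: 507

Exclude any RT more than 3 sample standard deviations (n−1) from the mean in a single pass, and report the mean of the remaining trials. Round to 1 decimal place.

636.8 ms

n = 13, ΣRT = 10396, M = 799.692
Σ(x−M)² = 4231162.77; s = √(4231162.77/12) = 593.799
Cutoffs: 799.692 ± 3·593.799 → [-981.7, 2581.1]
Outside: 2754 → excluded.
Retained (n=12): Σ = 7642, mean = 7642/12 = 636.833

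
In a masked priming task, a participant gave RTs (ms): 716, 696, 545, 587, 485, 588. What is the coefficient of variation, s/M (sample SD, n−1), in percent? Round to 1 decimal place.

n = 6, Σ = 3617, M = 602.8333
Σ(x−M)² = 39186.833; s = √(39186.833/5) = 88.5289
CV = 88.5289 / 602.8333 = 0.14685 = 14.685%

14.7%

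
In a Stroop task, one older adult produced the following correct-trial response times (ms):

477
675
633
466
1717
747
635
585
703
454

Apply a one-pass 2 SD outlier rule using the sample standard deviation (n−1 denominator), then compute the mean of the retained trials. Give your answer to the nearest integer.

597 ms

n = 10, ΣRT = 7092, M = 709.200
Σ(x−M)² = 1223225.60; s = √(1223225.60/9) = 368.665
Cutoffs: 709.200 ± 2·368.665 → [-28.1, 1446.5]
Outside: 1717 → excluded.
Retained (n=9): Σ = 5375, mean = 5375/9 = 597.222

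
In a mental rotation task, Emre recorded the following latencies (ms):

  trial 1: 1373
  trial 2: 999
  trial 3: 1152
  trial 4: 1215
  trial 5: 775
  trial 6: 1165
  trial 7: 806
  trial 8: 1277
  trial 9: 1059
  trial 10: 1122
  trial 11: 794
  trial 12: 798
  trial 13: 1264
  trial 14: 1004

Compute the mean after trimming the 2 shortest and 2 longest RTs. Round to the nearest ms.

Sorted: 775, 794, 798, 806, 999, 1004, 1059, 1122, 1152, 1165, 1215, 1264, 1277, 1373
Drop lowest 2 (775, 794) and highest 2 (1277, 1373)
Remaining (n=10): Σ = 10584, mean = 10584/10 = 1058.400

1058 ms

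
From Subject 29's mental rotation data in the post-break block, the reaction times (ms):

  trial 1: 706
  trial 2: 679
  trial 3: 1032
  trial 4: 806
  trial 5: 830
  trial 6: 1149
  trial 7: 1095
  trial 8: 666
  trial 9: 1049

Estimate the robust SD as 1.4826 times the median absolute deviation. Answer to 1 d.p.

Sorted: 666, 679, 706, 806, 830, 1032, 1049, 1095, 1149 → median = 830
|x − 830| sorted: 0, 24, 124, 151, 164, 202, 219, 265, 319 → MAD = 164
Robust SD ≈ 1.4826 × 164 = 243.146

243.1 ms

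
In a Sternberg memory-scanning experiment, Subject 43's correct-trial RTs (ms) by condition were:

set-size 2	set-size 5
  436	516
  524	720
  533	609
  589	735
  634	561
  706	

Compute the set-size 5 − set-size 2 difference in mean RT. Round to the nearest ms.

58 ms

M(set-size 2) = 3422/6 = 570.333
M(set-size 5) = 3141/5 = 628.200
Difference = 628.200 − 570.333 = 57.867 ms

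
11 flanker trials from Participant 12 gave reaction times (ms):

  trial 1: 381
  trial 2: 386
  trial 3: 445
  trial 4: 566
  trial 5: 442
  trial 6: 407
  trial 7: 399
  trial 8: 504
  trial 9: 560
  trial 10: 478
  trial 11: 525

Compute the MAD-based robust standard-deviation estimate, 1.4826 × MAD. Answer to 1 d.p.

87.5 ms

Sorted: 381, 386, 399, 407, 442, 445, 478, 504, 525, 560, 566 → median = 445
|x − 445| sorted: 0, 3, 33, 38, 46, 59, 59, 64, 80, 115, 121 → MAD = 59
Robust SD ≈ 1.4826 × 59 = 87.473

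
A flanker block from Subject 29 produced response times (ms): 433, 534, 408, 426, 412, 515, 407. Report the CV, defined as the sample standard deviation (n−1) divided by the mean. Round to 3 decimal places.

0.119

n = 7, Σ = 3135, M = 447.8571
Σ(x−M)² = 17170.857; s = √(17170.857/6) = 53.4959
CV = 53.4959 / 447.8571 = 0.11945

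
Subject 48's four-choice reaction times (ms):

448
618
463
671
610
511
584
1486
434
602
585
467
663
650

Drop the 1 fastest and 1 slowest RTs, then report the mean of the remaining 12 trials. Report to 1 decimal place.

Sorted: 434, 448, 463, 467, 511, 584, 585, 602, 610, 618, 650, 663, 671, 1486
Drop lowest 1 (434) and highest 1 (1486)
Remaining (n=12): Σ = 6872, mean = 6872/12 = 572.667

572.7 ms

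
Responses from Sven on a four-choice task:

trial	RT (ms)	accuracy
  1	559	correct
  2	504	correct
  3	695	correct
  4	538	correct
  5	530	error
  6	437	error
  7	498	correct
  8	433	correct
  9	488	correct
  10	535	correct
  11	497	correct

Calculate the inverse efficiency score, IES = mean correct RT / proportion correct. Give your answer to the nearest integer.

Correct trials (n=9): 559, 504, 695, 538, 498, 433, 488, 535, 497
Mean correct RT = 4747/9 = 527.4444 ms
Proportion correct = 9/11
IES = 527.4444 / (9/11) = 644.654 ms

645 ms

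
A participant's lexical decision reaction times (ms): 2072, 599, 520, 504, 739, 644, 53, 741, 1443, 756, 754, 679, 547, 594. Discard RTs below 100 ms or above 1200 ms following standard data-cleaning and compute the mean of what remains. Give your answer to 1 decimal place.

643.4 ms

Excluded: 53, 1443, 2072
Retained (n=11): Σ = 7077
Mean = 7077/11 = 643.3636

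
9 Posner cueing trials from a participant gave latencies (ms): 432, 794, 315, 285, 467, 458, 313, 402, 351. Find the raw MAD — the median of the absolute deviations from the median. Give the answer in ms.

65 ms

Sorted: 285, 313, 315, 351, 402, 432, 458, 467, 794 → median = 402
|x − 402|: 30, 392, 87, 117, 65, 56, 89, 0, 51
Sorted deviations: 0, 30, 51, 56, 65, 87, 89, 117, 392 → MAD = 65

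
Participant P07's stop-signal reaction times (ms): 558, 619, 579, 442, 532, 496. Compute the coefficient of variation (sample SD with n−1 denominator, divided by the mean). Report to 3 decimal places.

n = 6, Σ = 3226, M = 537.6667
Σ(x−M)² = 19657.333; s = √(19657.333/5) = 62.7014
CV = 62.7014 / 537.6667 = 0.11662

0.117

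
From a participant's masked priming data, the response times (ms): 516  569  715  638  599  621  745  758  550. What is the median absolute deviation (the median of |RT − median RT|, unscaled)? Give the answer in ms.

71 ms

Sorted: 516, 550, 569, 599, 621, 638, 715, 745, 758 → median = 621
|x − 621|: 105, 52, 94, 17, 22, 0, 124, 137, 71
Sorted deviations: 0, 17, 22, 52, 71, 94, 105, 124, 137 → MAD = 71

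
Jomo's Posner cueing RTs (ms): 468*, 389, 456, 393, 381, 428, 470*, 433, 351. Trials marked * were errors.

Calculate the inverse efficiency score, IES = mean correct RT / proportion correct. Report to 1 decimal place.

Correct trials (n=7): 389, 456, 393, 381, 428, 433, 351
Mean correct RT = 2831/7 = 404.4286 ms
Proportion correct = 7/9
IES = 404.4286 / (7/9) = 519.980 ms

520.0 ms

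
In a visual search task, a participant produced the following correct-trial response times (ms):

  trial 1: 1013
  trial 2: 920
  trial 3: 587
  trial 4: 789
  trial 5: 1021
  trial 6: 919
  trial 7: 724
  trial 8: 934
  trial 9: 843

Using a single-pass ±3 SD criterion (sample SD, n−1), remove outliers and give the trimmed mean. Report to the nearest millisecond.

n = 9, ΣRT = 7750, M = 861.111
Σ(x−M)² = 160230.89; s = √(160230.89/8) = 141.523
Cutoffs: 861.111 ± 3·141.523 → [436.5, 1285.7]
No RTs fall outside the cutoffs; all 9 retained. Mean = 7750/9 = 861.111

861 ms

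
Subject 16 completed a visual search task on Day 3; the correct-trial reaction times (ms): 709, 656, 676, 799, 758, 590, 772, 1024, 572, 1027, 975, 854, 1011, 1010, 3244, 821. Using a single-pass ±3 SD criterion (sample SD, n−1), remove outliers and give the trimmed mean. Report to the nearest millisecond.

n = 16, ΣRT = 15498, M = 968.625
Σ(x−M)² = 5885519.75; s = √(5885519.75/15) = 626.393
Cutoffs: 968.625 ± 3·626.393 → [-910.6, 2847.8]
Outside: 3244 → excluded.
Retained (n=15): Σ = 12254, mean = 12254/15 = 816.933

817 ms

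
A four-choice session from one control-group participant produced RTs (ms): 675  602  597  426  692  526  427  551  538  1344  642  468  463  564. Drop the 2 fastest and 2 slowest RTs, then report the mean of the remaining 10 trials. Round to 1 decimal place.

Sorted: 426, 427, 463, 468, 526, 538, 551, 564, 597, 602, 642, 675, 692, 1344
Drop lowest 2 (426, 427) and highest 2 (692, 1344)
Remaining (n=10): Σ = 5626, mean = 5626/10 = 562.600

562.6 ms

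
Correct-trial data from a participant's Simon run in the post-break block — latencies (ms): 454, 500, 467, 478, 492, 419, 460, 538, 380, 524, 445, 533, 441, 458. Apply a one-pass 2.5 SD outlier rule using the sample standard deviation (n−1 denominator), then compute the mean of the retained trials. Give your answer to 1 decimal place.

470.6 ms

n = 14, ΣRT = 6589, M = 470.643
Σ(x−M)² = 25627.21; s = √(25627.21/13) = 44.400
Cutoffs: 470.643 ± 2.5·44.400 → [359.6, 581.6]
No RTs fall outside the cutoffs; all 14 retained. Mean = 6589/14 = 470.643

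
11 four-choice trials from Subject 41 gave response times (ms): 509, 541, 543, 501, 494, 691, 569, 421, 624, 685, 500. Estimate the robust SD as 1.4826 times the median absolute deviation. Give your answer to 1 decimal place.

60.8 ms

Sorted: 421, 494, 500, 501, 509, 541, 543, 569, 624, 685, 691 → median = 541
|x − 541| sorted: 0, 2, 28, 32, 40, 41, 47, 83, 120, 144, 150 → MAD = 41
Robust SD ≈ 1.4826 × 41 = 60.787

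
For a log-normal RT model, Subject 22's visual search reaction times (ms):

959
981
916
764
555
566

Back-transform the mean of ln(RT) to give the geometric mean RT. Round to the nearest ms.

769 ms

ln(RT): 6.8659, 6.8886, 6.8200, 6.6386, 6.3190, 6.3386
Mean ln(RT) = 39.8706/6 = 6.64510
Geometric mean = exp(6.64510) = 769.01 ms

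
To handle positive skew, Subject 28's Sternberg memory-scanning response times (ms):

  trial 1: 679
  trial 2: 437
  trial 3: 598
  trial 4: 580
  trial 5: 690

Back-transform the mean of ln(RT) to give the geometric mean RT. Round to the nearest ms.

589 ms

ln(RT): 6.5206, 6.0799, 6.3936, 6.3630, 6.5367
Mean ln(RT) = 31.8939/5 = 6.37877
Geometric mean = exp(6.37877) = 589.20 ms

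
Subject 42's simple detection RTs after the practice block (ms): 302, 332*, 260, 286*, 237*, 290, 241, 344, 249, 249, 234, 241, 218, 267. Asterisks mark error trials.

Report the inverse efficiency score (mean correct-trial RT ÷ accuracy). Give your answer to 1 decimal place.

335.0 ms

Correct trials (n=11): 302, 260, 290, 241, 344, 249, 249, 234, 241, 218, 267
Mean correct RT = 2895/11 = 263.1818 ms
Proportion correct = 11/14
IES = 263.1818 / (11/14) = 334.959 ms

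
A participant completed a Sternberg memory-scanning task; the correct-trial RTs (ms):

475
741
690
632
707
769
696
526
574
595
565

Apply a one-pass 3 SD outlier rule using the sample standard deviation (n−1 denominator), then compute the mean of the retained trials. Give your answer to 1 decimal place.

n = 11, ΣRT = 6970, M = 633.636
Σ(x−M)² = 88812.55; s = √(88812.55/10) = 94.240
Cutoffs: 633.636 ± 3·94.240 → [350.9, 916.4]
No RTs fall outside the cutoffs; all 11 retained. Mean = 6970/11 = 633.636

633.6 ms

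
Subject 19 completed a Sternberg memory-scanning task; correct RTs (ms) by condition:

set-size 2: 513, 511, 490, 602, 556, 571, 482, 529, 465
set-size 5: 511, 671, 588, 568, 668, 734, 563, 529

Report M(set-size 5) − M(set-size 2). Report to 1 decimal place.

79.7 ms

M(set-size 2) = 4719/9 = 524.333
M(set-size 5) = 4832/8 = 604.000
Difference = 604.000 − 524.333 = 79.667 ms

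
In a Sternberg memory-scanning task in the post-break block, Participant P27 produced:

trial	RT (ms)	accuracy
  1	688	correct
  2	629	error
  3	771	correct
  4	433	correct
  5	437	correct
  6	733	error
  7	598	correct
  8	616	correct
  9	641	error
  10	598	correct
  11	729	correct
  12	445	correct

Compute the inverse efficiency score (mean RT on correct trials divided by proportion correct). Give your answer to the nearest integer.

787 ms

Correct trials (n=9): 688, 771, 433, 437, 598, 616, 598, 729, 445
Mean correct RT = 5315/9 = 590.5556 ms
Proportion correct = 9/12
IES = 590.5556 / (9/12) = 787.407 ms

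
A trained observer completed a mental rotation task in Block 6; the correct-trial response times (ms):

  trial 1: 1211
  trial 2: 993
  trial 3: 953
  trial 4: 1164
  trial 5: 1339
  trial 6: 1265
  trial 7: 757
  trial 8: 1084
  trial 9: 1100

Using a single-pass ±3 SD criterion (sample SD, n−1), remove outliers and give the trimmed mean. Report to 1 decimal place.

1096.2 ms

n = 9, ΣRT = 9866, M = 1096.222
Σ(x−M)² = 251597.56; s = √(251597.56/8) = 177.341
Cutoffs: 1096.222 ± 3·177.341 → [564.2, 1628.2]
No RTs fall outside the cutoffs; all 9 retained. Mean = 9866/9 = 1096.222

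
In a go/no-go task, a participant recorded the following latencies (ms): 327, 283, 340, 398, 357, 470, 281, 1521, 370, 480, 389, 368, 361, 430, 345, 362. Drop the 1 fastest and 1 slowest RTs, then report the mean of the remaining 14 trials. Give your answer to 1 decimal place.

Sorted: 281, 283, 327, 340, 345, 357, 361, 362, 368, 370, 389, 398, 430, 470, 480, 1521
Drop lowest 1 (281) and highest 1 (1521)
Remaining (n=14): Σ = 5280, mean = 5280/14 = 377.143

377.1 ms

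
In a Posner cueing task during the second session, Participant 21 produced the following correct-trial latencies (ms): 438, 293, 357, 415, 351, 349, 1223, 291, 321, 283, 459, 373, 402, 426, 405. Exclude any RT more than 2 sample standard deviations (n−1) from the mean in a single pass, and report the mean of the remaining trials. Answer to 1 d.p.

368.8 ms

n = 15, ΣRT = 6386, M = 425.733
Σ(x−M)² = 724090.93; s = √(724090.93/14) = 227.422
Cutoffs: 425.733 ± 2·227.422 → [-29.1, 880.6]
Outside: 1223 → excluded.
Retained (n=14): Σ = 5163, mean = 5163/14 = 368.786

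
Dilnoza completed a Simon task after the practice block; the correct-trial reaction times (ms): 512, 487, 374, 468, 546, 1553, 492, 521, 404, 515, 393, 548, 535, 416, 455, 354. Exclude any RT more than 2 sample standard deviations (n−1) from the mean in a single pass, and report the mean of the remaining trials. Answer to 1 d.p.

n = 16, ΣRT = 8573, M = 535.812
Σ(x−M)² = 1162938.44; s = √(1162938.44/15) = 278.441
Cutoffs: 535.812 ± 2·278.441 → [-21.1, 1092.7]
Outside: 1553 → excluded.
Retained (n=15): Σ = 7020, mean = 7020/15 = 468.000

468.0 ms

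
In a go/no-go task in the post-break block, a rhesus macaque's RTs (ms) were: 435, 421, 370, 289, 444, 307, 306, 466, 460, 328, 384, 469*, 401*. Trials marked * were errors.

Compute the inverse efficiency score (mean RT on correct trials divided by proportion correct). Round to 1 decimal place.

452.3 ms

Correct trials (n=11): 435, 421, 370, 289, 444, 307, 306, 466, 460, 328, 384
Mean correct RT = 4210/11 = 382.7273 ms
Proportion correct = 11/13
IES = 382.7273 / (11/13) = 452.314 ms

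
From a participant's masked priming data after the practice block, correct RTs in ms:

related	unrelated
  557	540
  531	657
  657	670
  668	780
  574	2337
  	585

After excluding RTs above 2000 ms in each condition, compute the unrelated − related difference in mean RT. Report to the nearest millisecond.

unrelated: exclude 2337
M(related) = 2987/5 = 597.400
M(unrelated) = 3232/5 = 646.400
Difference = 646.400 − 597.400 = 49.000 ms

49 ms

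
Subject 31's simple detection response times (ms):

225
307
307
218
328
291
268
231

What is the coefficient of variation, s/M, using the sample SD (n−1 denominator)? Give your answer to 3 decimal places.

n = 8, Σ = 2175, M = 271.8750
Σ(x−M)² = 12768.875; s = √(12768.875/7) = 42.7098
CV = 42.7098 / 271.8750 = 0.15709

0.157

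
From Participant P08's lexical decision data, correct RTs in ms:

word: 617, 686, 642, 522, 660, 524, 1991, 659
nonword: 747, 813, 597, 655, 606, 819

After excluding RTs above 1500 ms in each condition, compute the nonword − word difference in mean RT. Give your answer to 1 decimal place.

90.5 ms

word: exclude 1991
M(word) = 4310/7 = 615.714
M(nonword) = 4237/6 = 706.167
Difference = 706.167 − 615.714 = 90.452 ms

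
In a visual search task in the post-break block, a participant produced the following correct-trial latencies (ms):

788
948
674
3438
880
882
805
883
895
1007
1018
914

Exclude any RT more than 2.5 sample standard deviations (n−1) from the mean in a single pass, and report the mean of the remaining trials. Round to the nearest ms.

881 ms

n = 12, ΣRT = 13132, M = 1094.333
Σ(x−M)² = 6089814.67; s = √(6089814.67/11) = 744.056
Cutoffs: 1094.333 ± 2.5·744.056 → [-765.8, 2954.5]
Outside: 3438 → excluded.
Retained (n=11): Σ = 9694, mean = 9694/11 = 881.273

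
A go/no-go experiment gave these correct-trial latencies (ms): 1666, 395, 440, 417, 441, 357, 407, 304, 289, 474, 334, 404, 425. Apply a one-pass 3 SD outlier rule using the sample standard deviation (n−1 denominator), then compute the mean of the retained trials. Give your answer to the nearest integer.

n = 13, ΣRT = 6353, M = 488.692
Σ(x−M)² = 1537996.77; s = √(1537996.77/12) = 358.003
Cutoffs: 488.692 ± 3·358.003 → [-585.3, 1562.7]
Outside: 1666 → excluded.
Retained (n=12): Σ = 4687, mean = 4687/12 = 390.583

391 ms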